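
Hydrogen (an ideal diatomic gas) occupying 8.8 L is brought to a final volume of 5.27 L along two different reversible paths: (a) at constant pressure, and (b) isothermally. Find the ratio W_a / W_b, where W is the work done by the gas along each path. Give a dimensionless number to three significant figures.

W_a / W_b ≈ 0.782

Path (a) isobaric: W = P₁(V₂ − V₁) → W_a/(P₁V₁) = -0.4011.
Path (b) isothermal: W = P₁V₁ ln(V₂/V₁) → W_b/(P₁V₁) = -0.5127.
W_a / W_b = -0.4011 / -0.5127 = 0.7824.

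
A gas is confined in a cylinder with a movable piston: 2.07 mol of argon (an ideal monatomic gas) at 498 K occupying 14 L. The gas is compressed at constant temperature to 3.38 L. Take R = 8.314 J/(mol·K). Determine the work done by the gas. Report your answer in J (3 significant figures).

Isothermal: W = nRT ln(V₂/V₁).
W = (2.07)(8.314)(498) × ln(3.38/14)
  = 8571 × -1.421
W_by_gas = -12180 J.

W ≈ -12200 J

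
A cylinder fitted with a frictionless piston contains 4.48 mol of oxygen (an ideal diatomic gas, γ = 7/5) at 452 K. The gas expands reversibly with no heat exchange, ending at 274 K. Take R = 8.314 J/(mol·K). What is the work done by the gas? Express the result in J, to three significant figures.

Adiabatic ⇒ Q = 0, so W_by = −ΔU = nCᵥ(T₁ − T₂).
Cᵥ = 5R/2 = 20.79 J/(mol·K).
W = (4.48)(20.79)(452 − 274) = 16575 J.

W ≈ 16600 J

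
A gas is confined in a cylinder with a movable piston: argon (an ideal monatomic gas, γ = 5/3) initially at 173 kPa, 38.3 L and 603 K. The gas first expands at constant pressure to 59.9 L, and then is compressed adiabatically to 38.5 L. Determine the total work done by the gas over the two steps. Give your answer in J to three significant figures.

W_total ≈ -1590 J

Step 1 (isobaric): W = PΔV = (173 kPa)(59.9 − 38.3 L) = 3737 J.
After step 1: P = 173 kPa, V = 59.9 L, T = 943.1 K.
Step 2 (adiabatic): W = (P₁V₁ − P₂V₂)/(γ−1) = (10363 − 13914)/0.667 = -5327 J.
W_total = 3737 − 5327 = -1590 J.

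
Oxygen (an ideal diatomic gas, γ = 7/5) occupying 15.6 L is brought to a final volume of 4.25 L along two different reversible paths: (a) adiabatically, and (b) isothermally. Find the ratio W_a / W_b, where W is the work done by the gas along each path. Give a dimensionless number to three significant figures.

Path (a) adiabatic: W = P₁V₁(1 − (V₁/V₂)^(γ−1))/(γ−1) → W_a/(P₁V₁) = -1.706.
Path (b) isothermal: W = P₁V₁ ln(V₂/V₁) → W_b/(P₁V₁) = -1.3.
W_a / W_b = -1.706 / -1.3 = 1.312.

W_a / W_b ≈ 1.31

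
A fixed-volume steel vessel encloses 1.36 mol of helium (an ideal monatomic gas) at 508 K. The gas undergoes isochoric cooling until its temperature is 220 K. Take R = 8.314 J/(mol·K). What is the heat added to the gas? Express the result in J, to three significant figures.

Q ≈ -4880 J

Constant volume ⇒ W = 0, so Q = ΔU = nCᵥΔT with Cᵥ = 3R/2 = 12.47 J/(mol·K).
ΔU = (1.36)(12.47)(220 − 508) = -4885 J.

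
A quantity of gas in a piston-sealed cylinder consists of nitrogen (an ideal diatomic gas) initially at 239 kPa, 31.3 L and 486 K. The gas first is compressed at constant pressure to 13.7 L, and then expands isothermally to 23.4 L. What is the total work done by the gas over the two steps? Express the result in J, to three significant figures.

W_total ≈ -2450 J

Step 1 (isobaric): W = PΔV = (239 kPa)(13.7 − 31.3 L) = -4206 J.
After step 1: P = 239 kPa, V = 13.7 L, T = 212.7 K.
Step 2 (isothermal): W = P₁V₁ ln(V₂/V₁) = (3274) ln(23.4/13.7) = 1753 J.
W_total = -4206 + 1753 = -2454 J.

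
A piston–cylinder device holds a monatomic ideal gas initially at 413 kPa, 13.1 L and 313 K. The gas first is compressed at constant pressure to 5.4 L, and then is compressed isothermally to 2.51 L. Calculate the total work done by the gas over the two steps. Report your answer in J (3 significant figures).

W_total ≈ -4890 J

Step 1 (isobaric): W = PΔV = (413 kPa)(5.4 − 13.1 L) = -3180 J.
After step 1: P = 413 kPa, V = 5.4 L, T = 129 K.
Step 2 (isothermal): W = P₁V₁ ln(V₂/V₁) = (2230) ln(2.51/5.4) = -1709 J.
W_total = -3180 − 1709 = -4889 J.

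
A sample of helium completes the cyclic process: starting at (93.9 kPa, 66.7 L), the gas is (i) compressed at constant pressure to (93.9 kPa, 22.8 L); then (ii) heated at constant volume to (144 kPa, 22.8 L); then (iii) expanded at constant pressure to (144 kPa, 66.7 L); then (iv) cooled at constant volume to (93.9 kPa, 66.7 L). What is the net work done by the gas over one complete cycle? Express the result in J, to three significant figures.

W_net ≈ 2200 J

Constant-volume legs do no work.
W(i) = (93.9)(22.8 − 66.7) = -4122 J; W(iii) = (144)(66.7 − 22.8) = 6322 J.
W_net = -4122 + 6322 = 2199 J (the clockwise enclosed area).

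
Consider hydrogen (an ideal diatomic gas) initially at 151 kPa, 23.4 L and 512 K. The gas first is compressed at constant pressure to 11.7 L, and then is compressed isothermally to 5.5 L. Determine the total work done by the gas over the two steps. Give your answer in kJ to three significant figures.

W_total ≈ -3.10 kJ

Step 1 (isobaric): W = PΔV = (151 kPa)(11.7 − 23.4 L) = -1767 J.
After step 1: P = 151 kPa, V = 11.7 L, T = 256 K.
Step 2 (isothermal): W = P₁V₁ ln(V₂/V₁) = (1767) ln(5.5/11.7) = -1334 J.
W_total = -1767 − 1334 = -3100 J.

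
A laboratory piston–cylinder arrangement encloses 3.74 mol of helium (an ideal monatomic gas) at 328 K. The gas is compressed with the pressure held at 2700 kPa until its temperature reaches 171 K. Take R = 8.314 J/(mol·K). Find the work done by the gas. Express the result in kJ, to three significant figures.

Isobaric: W = P ΔV = nR ΔT.
W = (3.74)(8.314)(171 − 328) = -4882 J.

W ≈ -4.88 kJ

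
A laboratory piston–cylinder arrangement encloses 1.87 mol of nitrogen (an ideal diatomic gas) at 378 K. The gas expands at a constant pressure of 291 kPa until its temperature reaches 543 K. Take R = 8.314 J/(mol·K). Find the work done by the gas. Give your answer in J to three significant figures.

W ≈ 2570 J

Isobaric: W = P ΔV = nR ΔT.
W = (1.87)(8.314)(543 − 378) = 2565 J.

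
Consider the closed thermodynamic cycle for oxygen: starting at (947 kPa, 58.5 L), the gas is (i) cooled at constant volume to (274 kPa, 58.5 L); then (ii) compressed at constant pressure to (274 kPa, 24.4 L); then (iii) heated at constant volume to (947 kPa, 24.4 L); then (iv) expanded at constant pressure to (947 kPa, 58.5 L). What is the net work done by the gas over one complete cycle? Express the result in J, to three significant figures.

W_net ≈ 22900 J

Constant-volume legs do no work.
W(ii) = (274)(24.4 − 58.5) = -9343 J; W(iv) = (947)(58.5 − 24.4) = 32293 J.
W_net = -9343 + 32293 = 22949 J (the clockwise enclosed area).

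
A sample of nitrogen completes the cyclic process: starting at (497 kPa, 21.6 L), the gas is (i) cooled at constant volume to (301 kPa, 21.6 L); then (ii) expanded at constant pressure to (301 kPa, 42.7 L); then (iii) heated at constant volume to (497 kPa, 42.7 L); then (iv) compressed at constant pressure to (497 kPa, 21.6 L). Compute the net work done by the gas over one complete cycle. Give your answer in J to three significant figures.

Constant-volume legs do no work.
W(ii) = (301)(42.7 − 21.6) = 6351 J; W(iv) = (497)(21.6 − 42.7) = -10487 J.
W_net = 6351 − 10487 = -4136 J (the counter-clockwise enclosed area).

W_net ≈ -4140 J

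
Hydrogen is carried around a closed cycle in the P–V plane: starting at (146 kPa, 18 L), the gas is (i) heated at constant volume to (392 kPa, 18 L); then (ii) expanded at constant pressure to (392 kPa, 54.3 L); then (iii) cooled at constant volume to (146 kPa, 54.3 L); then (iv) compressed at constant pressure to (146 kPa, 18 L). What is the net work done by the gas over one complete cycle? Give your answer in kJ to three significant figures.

W_net ≈ 8.93 kJ

Constant-volume legs do no work.
W(ii) = (392)(54.3 − 18) = 14230 J; W(iv) = (146)(18 − 54.3) = -5300 J.
W_net = 14230 − 5300 = 8930 J (the clockwise enclosed area).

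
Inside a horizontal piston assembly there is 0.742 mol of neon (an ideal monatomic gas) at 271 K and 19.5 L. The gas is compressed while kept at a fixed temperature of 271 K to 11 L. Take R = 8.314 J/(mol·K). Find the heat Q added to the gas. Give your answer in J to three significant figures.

Q ≈ -957 J

Isothermal ⇒ ΔU = 0, so Q = W = nRT ln(V₂/V₁).
Q = (0.742)(8.314)(271) ln(11/19.5) = 1672 × -0.5725 = -957.1 J.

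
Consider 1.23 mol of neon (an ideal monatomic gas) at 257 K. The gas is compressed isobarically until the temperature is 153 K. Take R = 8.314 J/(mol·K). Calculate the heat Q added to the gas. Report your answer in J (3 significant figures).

Isobaric: W = nRΔT = (1.23)(8.314)(-104) = -1064 J.
ΔU = nCᵥΔT with Cᵥ = 3R/2: ΔU = (1.23)(12.47)(-104) = -1595 J.
Q = ΔU + W = -1595 − 1064 = -2659 J.

Q ≈ -2660 J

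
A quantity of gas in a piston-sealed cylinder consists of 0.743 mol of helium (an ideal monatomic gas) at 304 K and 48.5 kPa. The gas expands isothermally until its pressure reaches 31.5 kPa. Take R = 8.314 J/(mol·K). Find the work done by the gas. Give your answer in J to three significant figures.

Isothermal process: W = nRT ln(V₂/V₁) = nRT ln(P₁/P₂).
W = (0.743)(8.314)(304) × ln(48.5/31.5)
  = 1878 × ln(1.54) = 1878 × 0.4316
W_by_gas = 810.5 J.

W ≈ 810 J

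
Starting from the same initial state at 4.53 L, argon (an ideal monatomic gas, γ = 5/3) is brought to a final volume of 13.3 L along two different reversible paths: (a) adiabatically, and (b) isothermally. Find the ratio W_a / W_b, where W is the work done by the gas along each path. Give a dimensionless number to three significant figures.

Path (a) adiabatic: W = P₁V₁(1 − (V₁/V₂)^(γ−1))/(γ−1) → W_a/(P₁V₁) = 0.7684.
Path (b) isothermal: W = P₁V₁ ln(V₂/V₁) → W_b/(P₁V₁) = 1.077.
W_a / W_b = 0.7684 / 1.077 = 0.7135.

W_a / W_b ≈ 0.713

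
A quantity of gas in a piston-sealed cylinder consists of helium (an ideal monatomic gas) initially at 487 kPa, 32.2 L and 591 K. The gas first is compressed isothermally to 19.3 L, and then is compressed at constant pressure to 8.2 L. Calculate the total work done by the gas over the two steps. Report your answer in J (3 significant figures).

W_total ≈ -17000 J

Step 1 (isothermal): W = P₁V₁ ln(V₂/V₁) = (15681) ln(19.3/32.2) = -8027 J.
After step 1: P = 812.5 kPa, V = 19.3 L, T = 591 K.
Step 2 (isobaric): W = PΔV = (812.5 kPa)(8.2 − 19.3 L) = -9019 J.
W_total = -8027 − 9019 = -17046 J.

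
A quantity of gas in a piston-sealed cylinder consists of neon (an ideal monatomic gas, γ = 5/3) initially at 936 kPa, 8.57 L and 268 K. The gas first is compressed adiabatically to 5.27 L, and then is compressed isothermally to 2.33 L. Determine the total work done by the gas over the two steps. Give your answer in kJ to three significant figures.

W_total ≈ -13.7 kJ

Step 1 (adiabatic): W = (P₁V₁ − P₂V₂)/(γ−1) = (8022 − 11093)/0.667 = -4607 J.
After step 1: P = 2105 kPa, V = 5.27 L, T = 370.6 K.
Step 2 (isothermal): W = P₁V₁ ln(V₂/V₁) = (11093) ln(2.33/5.27) = -9053 J.
W_total = -4607 − 9053 = -13660 J.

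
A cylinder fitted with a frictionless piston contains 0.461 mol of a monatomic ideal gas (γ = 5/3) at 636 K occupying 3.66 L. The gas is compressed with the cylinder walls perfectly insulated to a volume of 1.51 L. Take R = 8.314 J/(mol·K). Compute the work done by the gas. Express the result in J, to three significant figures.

W ≈ -2940 J

Adiabatic: TV^(γ−1) = const with γ = 5/3.
T₂ = T₁ (V₁/V₂)^(γ−1) = 636 × (3.66/1.51)^0.667 = 636 × 1.804 = 1148 K.
W_by = nCᵥ(T₁ − T₂) = (0.461)(12.47)(636 − 1148) = -2941 J.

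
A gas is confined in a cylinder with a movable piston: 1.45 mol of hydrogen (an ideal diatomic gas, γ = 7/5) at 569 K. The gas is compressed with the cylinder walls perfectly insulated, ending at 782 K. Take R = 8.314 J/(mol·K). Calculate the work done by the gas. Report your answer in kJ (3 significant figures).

Adiabatic ⇒ Q = 0, so W_by = −ΔU = nCᵥ(T₁ − T₂).
Cᵥ = 5R/2 = 20.79 J/(mol·K).
W = (1.45)(20.79)(569 − 782) = -6419 J.

W ≈ -6.42 kJ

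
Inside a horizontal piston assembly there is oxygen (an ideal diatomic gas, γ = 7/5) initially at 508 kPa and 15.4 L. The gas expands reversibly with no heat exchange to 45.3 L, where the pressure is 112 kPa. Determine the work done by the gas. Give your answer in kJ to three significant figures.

Adiabatic: W = (P₁V₁ − P₂V₂)/(γ − 1) with γ = 7/5.
P₁V₁ = 7823 J, P₂V₂ = 5074 J.
W = (7823 − 5074) / 0.4 = 6874 J.

W ≈ 6.87 kJ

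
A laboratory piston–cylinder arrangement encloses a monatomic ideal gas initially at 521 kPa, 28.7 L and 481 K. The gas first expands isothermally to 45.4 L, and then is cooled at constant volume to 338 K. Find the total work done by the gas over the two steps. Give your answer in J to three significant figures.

Step 1 (isothermal): W = P₁V₁ ln(V₂/V₁) = (14953) ln(45.4/28.7) = 6858 J.
Step 2 (isochoric): W = 0 (constant volume).
W_total = 6858 + 0 = 6858 J.

W_total ≈ 6860 J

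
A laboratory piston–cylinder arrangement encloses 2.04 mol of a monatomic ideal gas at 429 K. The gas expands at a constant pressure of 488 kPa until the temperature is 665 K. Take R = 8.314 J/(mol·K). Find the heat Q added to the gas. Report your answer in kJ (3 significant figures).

Isobaric: W = nRΔT = (2.04)(8.314)(236) = 4003 J.
ΔU = nCᵥΔT with Cᵥ = 3R/2: ΔU = (2.04)(12.47)(236) = 6004 J.
Q = ΔU + W = 6004 + 4003 = 10007 J.

Q ≈ 10.0 kJ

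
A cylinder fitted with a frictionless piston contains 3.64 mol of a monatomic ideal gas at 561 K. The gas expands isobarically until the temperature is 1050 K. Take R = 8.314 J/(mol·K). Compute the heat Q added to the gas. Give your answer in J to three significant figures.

Isobaric: W = nRΔT = (3.64)(8.314)(489) = 14799 J.
ΔU = nCᵥΔT with Cᵥ = 3R/2: ΔU = (3.64)(12.47)(489) = 22198 J.
Q = ΔU + W = 22198 + 14799 = 36996 J.

Q ≈ 37000 J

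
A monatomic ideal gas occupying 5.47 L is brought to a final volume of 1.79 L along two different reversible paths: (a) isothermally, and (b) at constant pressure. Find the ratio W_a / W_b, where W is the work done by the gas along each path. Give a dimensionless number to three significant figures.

W_a / W_b ≈ 1.66

Path (a) isothermal: W = P₁V₁ ln(V₂/V₁) → W_a/(P₁V₁) = -1.117.
Path (b) isobaric: W = P₁(V₂ − V₁) → W_b/(P₁V₁) = -0.6728.
W_a / W_b = -1.117 / -0.6728 = 1.66.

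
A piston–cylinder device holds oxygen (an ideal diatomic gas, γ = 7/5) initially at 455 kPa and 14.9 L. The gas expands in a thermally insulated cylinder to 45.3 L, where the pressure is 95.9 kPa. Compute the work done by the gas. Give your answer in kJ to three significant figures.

W ≈ 6.09 kJ

Adiabatic: W = (P₁V₁ − P₂V₂)/(γ − 1) with γ = 7/5.
P₁V₁ = 6780 J, P₂V₂ = 4344 J.
W = (6780 − 4344) / 0.4 = 6088 J.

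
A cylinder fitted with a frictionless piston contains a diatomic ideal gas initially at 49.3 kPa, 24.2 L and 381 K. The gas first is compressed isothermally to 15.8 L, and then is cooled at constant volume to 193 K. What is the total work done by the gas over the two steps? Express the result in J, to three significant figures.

Step 1 (isothermal): W = P₁V₁ ln(V₂/V₁) = (1193) ln(15.8/24.2) = -508.7 J.
Step 2 (isochoric): W = 0 (constant volume).
W_total = -508.7 + 0 = -508.7 J.

W_total ≈ -509 J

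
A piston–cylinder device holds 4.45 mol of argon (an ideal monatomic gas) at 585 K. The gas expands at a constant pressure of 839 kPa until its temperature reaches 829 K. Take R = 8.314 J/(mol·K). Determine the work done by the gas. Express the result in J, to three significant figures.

Isobaric: W = P ΔV = nR ΔT.
W = (4.45)(8.314)(829 − 585) = 9027 J.

W ≈ 9030 J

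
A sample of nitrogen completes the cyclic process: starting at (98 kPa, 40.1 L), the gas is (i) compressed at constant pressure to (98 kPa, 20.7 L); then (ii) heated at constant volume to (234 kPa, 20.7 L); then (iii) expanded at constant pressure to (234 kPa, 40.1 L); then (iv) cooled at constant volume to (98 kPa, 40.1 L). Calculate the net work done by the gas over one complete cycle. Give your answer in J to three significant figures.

W_net ≈ 2640 J

Constant-volume legs do no work.
W(i) = (98)(20.7 − 40.1) = -1901 J; W(iii) = (234)(40.1 − 20.7) = 4540 J.
W_net = -1901 + 4540 = 2638 J (the clockwise enclosed area).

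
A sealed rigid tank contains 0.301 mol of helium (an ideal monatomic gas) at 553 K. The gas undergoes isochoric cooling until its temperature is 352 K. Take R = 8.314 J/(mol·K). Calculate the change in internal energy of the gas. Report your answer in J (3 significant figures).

Constant volume ⇒ W = 0, so Q = ΔU = nCᵥΔT with Cᵥ = 3R/2 = 12.47 J/(mol·K).
ΔU = (0.301)(12.47)(352 − 553) = -754.5 J.

ΔU ≈ -755 J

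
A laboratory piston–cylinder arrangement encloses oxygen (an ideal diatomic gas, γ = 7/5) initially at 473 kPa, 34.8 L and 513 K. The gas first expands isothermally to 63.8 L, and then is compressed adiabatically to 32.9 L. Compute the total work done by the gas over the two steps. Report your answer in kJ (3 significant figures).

W_total ≈ -2.50 kJ

Step 1 (isothermal): W = P₁V₁ ln(V₂/V₁) = (16460) ln(63.8/34.8) = 9977 J.
After step 1: P = 258 kPa, V = 63.8 L, T = 513 K.
Step 2 (adiabatic): W = (P₁V₁ − P₂V₂)/(γ−1) = (16460 − 21453)/0.4 = -12482 J.
W_total = 9977 − 12482 = -2505 J.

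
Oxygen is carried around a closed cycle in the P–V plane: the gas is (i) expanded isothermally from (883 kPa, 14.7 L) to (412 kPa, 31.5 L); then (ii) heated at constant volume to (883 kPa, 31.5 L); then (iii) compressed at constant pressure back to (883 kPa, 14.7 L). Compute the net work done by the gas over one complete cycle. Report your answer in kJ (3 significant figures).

Leg (i): W = PᵢVᵢ ln(V_f/Vᵢ) = (12980) ln(31.5/14.7) = 9893 J.
Leg (ii): W = 0.
Leg (iii): W = PΔV = (883)(14.7 − 31.5) = -14834 J.
W_net = 9893 − 14834 = -4942 J.

W_net ≈ -4.94 kJ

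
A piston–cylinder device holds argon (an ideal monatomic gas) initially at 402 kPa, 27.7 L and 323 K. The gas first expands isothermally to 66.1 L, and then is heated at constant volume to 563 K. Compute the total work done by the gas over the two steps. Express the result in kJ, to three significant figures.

Step 1 (isothermal): W = P₁V₁ ln(V₂/V₁) = (11135) ln(66.1/27.7) = 9685 J.
Step 2 (isochoric): W = 0 (constant volume).
W_total = 9685 + 0 = 9685 J.

W_total ≈ 9.68 kJ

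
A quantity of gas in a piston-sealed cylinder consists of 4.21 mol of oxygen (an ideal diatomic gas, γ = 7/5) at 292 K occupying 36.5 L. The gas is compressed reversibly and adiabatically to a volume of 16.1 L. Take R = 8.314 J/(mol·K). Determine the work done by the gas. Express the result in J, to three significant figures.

W ≈ -9900 J

Adiabatic: TV^(γ−1) = const with γ = 7/5.
T₂ = T₁ (V₁/V₂)^(γ−1) = 292 × (36.5/16.1)^0.4 = 292 × 1.387 = 405.1 K.
W_by = nCᵥ(T₁ − T₂) = (4.21)(20.79)(292 − 405.1) = -9897 J.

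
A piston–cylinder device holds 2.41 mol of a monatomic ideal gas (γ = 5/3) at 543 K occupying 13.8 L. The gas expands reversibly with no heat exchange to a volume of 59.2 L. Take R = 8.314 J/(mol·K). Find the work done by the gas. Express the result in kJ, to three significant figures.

Adiabatic: TV^(γ−1) = const with γ = 5/3.
T₂ = T₁ (V₁/V₂)^(γ−1) = 543 × (13.8/59.2)^0.667 = 543 × 0.3788 = 205.7 K.
W_by = nCᵥ(T₁ − T₂) = (2.41)(12.47)(543 − 205.7) = 10138 J.

W ≈ 10.1 kJ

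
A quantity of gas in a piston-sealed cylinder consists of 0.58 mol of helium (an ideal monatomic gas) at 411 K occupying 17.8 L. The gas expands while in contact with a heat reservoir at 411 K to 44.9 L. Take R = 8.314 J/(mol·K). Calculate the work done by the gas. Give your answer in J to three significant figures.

W ≈ 1830 J

Isothermal: W = nRT ln(V₂/V₁).
W = (0.58)(8.314)(411) × ln(44.9/17.8)
  = 1982 × 0.9252
W_by_gas = 1834 J.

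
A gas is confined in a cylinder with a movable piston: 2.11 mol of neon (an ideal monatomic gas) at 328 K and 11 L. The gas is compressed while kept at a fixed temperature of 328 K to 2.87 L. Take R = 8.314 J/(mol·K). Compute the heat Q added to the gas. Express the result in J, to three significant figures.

Isothermal ⇒ ΔU = 0, so Q = W = nRT ln(V₂/V₁).
Q = (2.11)(8.314)(328) ln(2.87/11) = 5754 × -1.344 = -7731 J.

Q ≈ -7730 J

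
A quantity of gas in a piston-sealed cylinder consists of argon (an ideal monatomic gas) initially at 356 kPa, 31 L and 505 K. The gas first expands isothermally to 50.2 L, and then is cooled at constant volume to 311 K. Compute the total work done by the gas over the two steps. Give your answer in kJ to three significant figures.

W_total ≈ 5.32 kJ

Step 1 (isothermal): W = P₁V₁ ln(V₂/V₁) = (11036) ln(50.2/31) = 5320 J.
Step 2 (isochoric): W = 0 (constant volume).
W_total = 5320 + 0 = 5320 J.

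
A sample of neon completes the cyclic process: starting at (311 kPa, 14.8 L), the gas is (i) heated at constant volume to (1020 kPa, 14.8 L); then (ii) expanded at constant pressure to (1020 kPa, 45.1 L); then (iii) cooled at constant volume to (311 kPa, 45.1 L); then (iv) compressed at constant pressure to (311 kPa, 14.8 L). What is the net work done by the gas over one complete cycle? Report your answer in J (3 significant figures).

Constant-volume legs do no work.
W(ii) = (1020)(45.1 − 14.8) = 30906 J; W(iv) = (311)(14.8 − 45.1) = -9423 J.
W_net = 30906 − 9423 = 21483 J (the clockwise enclosed area).

W_net ≈ 21500 J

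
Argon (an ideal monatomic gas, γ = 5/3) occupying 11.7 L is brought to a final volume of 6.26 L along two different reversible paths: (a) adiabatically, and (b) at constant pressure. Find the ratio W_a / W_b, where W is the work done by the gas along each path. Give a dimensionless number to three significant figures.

Path (a) adiabatic: W = P₁V₁(1 − (V₁/V₂)^(γ−1))/(γ−1) → W_a/(P₁V₁) = -0.776.
Path (b) isobaric: W = P₁(V₂ − V₁) → W_b/(P₁V₁) = -0.465.
W_a / W_b = -0.776 / -0.465 = 1.669.

W_a / W_b ≈ 1.67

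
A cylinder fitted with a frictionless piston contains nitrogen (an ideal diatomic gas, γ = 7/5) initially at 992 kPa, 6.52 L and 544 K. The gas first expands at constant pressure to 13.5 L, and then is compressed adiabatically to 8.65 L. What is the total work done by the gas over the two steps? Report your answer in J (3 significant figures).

Step 1 (isobaric): W = PΔV = (992 kPa)(13.5 − 6.52 L) = 6924 J.
After step 1: P = 992 kPa, V = 13.5 L, T = 1126 K.
Step 2 (adiabatic): W = (P₁V₁ − P₂V₂)/(γ−1) = (13392 − 16002)/0.4 = -6525 J.
W_total = 6924 − 6525 = 399.3 J.

W_total ≈ 399 J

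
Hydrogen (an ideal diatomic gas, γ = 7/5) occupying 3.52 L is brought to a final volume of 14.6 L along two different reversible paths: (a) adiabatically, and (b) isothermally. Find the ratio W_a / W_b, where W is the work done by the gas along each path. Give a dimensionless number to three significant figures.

W_a / W_b ≈ 0.763

Path (a) adiabatic: W = P₁V₁(1 − (V₁/V₂)^(γ−1))/(γ−1) → W_a/(P₁V₁) = 1.085.
Path (b) isothermal: W = P₁V₁ ln(V₂/V₁) → W_b/(P₁V₁) = 1.423.
W_a / W_b = 1.085 / 1.423 = 0.7626.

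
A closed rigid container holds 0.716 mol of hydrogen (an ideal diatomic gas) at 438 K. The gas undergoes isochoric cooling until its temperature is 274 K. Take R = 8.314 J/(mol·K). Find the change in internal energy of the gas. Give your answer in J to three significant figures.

ΔU ≈ -2440 J

Constant volume ⇒ W = 0, so Q = ΔU = nCᵥΔT with Cᵥ = 5R/2 = 20.79 J/(mol·K).
ΔU = (0.716)(20.79)(274 − 438) = -2441 J.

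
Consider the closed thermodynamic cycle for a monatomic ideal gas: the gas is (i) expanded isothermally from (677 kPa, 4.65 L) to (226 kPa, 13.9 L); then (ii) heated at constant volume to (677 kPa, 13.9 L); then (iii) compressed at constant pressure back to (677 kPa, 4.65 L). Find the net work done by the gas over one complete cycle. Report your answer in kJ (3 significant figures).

W_net ≈ -2.82 kJ

Leg (i): W = PᵢVᵢ ln(V_f/Vᵢ) = (3148) ln(13.9/4.65) = 3447 J.
Leg (ii): W = 0.
Leg (iii): W = PΔV = (677)(4.65 − 13.9) = -6262 J.
W_net = 3447 − 6262 = -2815 J.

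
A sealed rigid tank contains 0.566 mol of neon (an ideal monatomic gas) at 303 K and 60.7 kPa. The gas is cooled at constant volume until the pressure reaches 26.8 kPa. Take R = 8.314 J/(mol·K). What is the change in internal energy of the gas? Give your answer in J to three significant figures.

ΔU ≈ -1190 J

Constant volume ⇒ W = 0, so Q = ΔU = nCᵥΔT with Cᵥ = 3R/2 = 12.47 J/(mol·K).
At constant V, T₂/T₁ = P₂/P₁ ⇒ ΔT = T₁(P₂/P₁ − 1) = 303·(26.8/60.7 − 1) = -169.2 K.
ΔU = (0.566)(12.47)(-169.2) = -1194 J.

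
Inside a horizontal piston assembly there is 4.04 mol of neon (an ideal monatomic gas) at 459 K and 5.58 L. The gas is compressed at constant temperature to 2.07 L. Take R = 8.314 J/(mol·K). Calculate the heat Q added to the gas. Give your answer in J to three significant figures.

Q ≈ -15300 J

Isothermal ⇒ ΔU = 0, so Q = W = nRT ln(V₂/V₁).
Q = (4.04)(8.314)(459) ln(2.07/5.58) = 15417 × -0.9916 = -15288 J.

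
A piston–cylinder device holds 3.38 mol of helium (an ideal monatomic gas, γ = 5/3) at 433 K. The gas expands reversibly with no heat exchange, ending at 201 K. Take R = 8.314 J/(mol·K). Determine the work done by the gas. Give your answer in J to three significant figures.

W ≈ 9780 J

Adiabatic ⇒ Q = 0, so W_by = −ΔU = nCᵥ(T₁ − T₂).
Cᵥ = 3R/2 = 12.47 J/(mol·K).
W = (3.38)(12.47)(433 − 201) = 9779 J.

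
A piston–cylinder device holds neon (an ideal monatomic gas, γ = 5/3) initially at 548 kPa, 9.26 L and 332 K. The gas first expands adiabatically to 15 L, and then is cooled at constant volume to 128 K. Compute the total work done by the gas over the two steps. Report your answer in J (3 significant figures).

Step 1 (adiabatic): W = (P₁V₁ − P₂V₂)/(γ−1) = (5074 − 3679)/0.667 = 2093 J.
Step 2 (isochoric): W = 0 (constant volume).
W_total = 2093 + 0 = 2093 J.

W_total ≈ 2090 J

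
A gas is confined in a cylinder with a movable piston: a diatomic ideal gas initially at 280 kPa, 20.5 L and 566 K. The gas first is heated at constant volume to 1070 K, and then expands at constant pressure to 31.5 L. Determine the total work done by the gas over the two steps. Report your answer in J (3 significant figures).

W_total ≈ 5820 J

Step 1 (isochoric): W = 0 (constant volume).
After step 1: P = 529.3 kPa (V unchanged).
Step 2 (isobaric): W = PΔV = (529.3 kPa)(31.5 − 20.5 L) = 5823 J.
W_total = 0 + 5823 = 5823 J.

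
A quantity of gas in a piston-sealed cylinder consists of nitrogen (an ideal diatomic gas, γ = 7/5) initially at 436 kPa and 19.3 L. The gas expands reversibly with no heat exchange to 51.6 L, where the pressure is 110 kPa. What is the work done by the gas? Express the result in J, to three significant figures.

W ≈ 6850 J

Adiabatic: W = (P₁V₁ − P₂V₂)/(γ − 1) with γ = 7/5.
P₁V₁ = 8415 J, P₂V₂ = 5676 J.
W = (8415 − 5676) / 0.4 = 6847 J.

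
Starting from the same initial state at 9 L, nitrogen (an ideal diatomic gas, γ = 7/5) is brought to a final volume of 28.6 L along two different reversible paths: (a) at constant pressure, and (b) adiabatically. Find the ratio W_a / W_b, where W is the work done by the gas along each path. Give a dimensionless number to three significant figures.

Path (a) isobaric: W = P₁(V₂ − V₁) → W_a/(P₁V₁) = 2.178.
Path (b) adiabatic: W = P₁V₁(1 − (V₁/V₂)^(γ−1))/(γ−1) → W_b/(P₁V₁) = 0.9257.
W_a / W_b = 2.178 / 0.9257 = 2.353.

W_a / W_b ≈ 2.35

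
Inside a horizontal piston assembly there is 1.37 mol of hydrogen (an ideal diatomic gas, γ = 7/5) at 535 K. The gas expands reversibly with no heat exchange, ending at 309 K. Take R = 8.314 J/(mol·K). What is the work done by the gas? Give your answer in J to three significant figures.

W ≈ 6440 J

Adiabatic ⇒ Q = 0, so W_by = −ΔU = nCᵥ(T₁ − T₂).
Cᵥ = 5R/2 = 20.79 J/(mol·K).
W = (1.37)(20.79)(535 − 309) = 6435 J.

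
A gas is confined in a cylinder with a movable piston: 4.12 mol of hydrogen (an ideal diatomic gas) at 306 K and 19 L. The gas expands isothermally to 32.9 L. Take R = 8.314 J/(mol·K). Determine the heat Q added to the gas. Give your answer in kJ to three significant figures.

Isothermal ⇒ ΔU = 0, so Q = W = nRT ln(V₂/V₁).
Q = (4.12)(8.314)(306) ln(32.9/19) = 10482 × 0.549 = 5755 J.

Q ≈ 5.75 kJ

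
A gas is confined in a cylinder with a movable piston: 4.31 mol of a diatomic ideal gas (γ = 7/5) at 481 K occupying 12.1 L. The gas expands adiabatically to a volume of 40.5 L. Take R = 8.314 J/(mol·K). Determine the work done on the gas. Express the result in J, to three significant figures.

Adiabatic: TV^(γ−1) = const with γ = 7/5.
T₂ = T₁ (V₁/V₂)^(γ−1) = 481 × (12.1/40.5)^0.4 = 481 × 0.6168 = 296.7 K.
W_by = nCᵥ(T₁ − T₂) = (4.31)(20.79)(481 − 296.7) = 16513 J.
Work on gas = −W_by = -16513 J.

W ≈ -16500 J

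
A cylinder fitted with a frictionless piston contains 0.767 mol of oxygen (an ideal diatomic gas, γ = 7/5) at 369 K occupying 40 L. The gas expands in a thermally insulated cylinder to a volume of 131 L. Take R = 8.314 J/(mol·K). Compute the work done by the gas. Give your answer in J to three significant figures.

W ≈ 2220 J

Adiabatic: TV^(γ−1) = const with γ = 7/5.
T₂ = T₁ (V₁/V₂)^(γ−1) = 369 × (40/131)^0.4 = 369 × 0.6222 = 229.6 K.
W_by = nCᵥ(T₁ − T₂) = (0.767)(20.79)(369 − 229.6) = 2223 J.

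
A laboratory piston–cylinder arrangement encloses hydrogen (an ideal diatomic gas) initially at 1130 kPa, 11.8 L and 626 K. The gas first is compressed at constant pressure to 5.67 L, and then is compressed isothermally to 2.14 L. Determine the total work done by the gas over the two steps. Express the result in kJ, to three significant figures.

W_total ≈ -13.2 kJ

Step 1 (isobaric): W = PΔV = (1130 kPa)(5.67 − 11.8 L) = -6927 J.
After step 1: P = 1130 kPa, V = 5.67 L, T = 300.8 K.
Step 2 (isothermal): W = P₁V₁ ln(V₂/V₁) = (6407) ln(2.14/5.67) = -6243 J.
W_total = -6927 − 6243 = -13170 J.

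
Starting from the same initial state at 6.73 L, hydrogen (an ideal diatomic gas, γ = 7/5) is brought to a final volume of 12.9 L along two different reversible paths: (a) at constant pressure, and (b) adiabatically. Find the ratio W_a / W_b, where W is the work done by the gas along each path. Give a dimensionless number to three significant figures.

W_a / W_b ≈ 1.60

Path (a) isobaric: W = P₁(V₂ − V₁) → W_a/(P₁V₁) = 0.9168.
Path (b) adiabatic: W = P₁V₁(1 − (V₁/V₂)^(γ−1))/(γ−1) → W_b/(P₁V₁) = 0.5729.
W_a / W_b = 0.9168 / 0.5729 = 1.6.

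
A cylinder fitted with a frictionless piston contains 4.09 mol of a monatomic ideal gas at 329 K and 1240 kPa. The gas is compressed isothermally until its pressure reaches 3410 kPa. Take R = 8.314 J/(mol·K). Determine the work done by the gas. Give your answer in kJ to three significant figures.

Isothermal process: W = nRT ln(V₂/V₁) = nRT ln(P₁/P₂).
W = (4.09)(8.314)(329) × ln(1240/3410)
  = 11187 × ln(0.3636) = 11187 × -1.012
W_by_gas = -11317 J.

W ≈ -11.3 kJ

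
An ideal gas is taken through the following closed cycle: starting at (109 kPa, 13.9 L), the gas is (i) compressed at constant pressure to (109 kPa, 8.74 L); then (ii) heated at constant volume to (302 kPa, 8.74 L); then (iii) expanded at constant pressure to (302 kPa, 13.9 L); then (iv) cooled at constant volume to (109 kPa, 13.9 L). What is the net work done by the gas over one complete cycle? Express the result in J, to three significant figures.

W_net ≈ 996 J

Constant-volume legs do no work.
W(i) = (109)(8.74 − 13.9) = -562.4 J; W(iii) = (302)(13.9 − 8.74) = 1558 J.
W_net = -562.4 + 1558 = 995.9 J (the clockwise enclosed area).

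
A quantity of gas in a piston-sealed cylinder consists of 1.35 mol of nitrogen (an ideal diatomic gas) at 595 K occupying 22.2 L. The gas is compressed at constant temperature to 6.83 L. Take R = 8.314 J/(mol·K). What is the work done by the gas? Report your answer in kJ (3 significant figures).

Isothermal: W = nRT ln(V₂/V₁).
W = (1.35)(8.314)(595) × ln(6.83/22.2)
  = 6678 × -1.179
W_by_gas = -7872 J.

W ≈ -7.87 kJ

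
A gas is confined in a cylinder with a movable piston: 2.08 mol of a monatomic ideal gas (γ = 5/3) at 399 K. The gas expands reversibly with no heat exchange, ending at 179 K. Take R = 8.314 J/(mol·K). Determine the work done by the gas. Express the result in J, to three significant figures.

W ≈ 5710 J

Adiabatic ⇒ Q = 0, so W_by = −ΔU = nCᵥ(T₁ − T₂).
Cᵥ = 3R/2 = 12.47 J/(mol·K).
W = (2.08)(12.47)(399 − 179) = 5707 J.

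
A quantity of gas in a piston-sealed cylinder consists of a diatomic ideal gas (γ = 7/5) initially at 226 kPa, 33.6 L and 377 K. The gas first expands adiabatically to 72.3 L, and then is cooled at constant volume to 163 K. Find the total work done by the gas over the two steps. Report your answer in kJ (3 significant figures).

W_total ≈ 5.01 kJ

Step 1 (adiabatic): W = (P₁V₁ − P₂V₂)/(γ−1) = (7594 − 5589)/0.4 = 5012 J.
Step 2 (isochoric): W = 0 (constant volume).
W_total = 5012 + 0 = 5012 J.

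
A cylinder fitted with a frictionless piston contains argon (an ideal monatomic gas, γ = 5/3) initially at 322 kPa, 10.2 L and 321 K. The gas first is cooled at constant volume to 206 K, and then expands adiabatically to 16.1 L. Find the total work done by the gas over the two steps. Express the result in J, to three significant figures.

W_total ≈ 829 J

Step 1 (isochoric): W = 0 (constant volume).
After step 1: P = 206.6 kPa (V unchanged).
Step 2 (adiabatic): W = (P₁V₁ − P₂V₂)/(γ−1) = (2108 − 1555)/0.667 = 829.5 J.
W_total = 0 + 829.5 = 829.5 J.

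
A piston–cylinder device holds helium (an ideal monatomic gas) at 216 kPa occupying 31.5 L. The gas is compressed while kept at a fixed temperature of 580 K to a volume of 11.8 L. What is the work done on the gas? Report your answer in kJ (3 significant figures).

Isothermal: W = nRT ln(V₂/V₁) = P₁V₁ ln(V₂/V₁).
P₁V₁ = (216 kPa)(31.5 L) = 6804 J.
W = 6804 × ln(11.8/31.5) = 6804 × -0.9819
W_by_gas = -6681 J; work on gas = −W_by = 6681 J.

W ≈ 6.68 kJ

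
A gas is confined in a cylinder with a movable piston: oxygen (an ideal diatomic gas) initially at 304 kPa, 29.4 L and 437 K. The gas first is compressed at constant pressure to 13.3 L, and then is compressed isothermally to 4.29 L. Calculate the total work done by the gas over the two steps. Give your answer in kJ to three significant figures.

Step 1 (isobaric): W = PΔV = (304 kPa)(13.3 − 29.4 L) = -4894 J.
After step 1: P = 304 kPa, V = 13.3 L, T = 197.7 K.
Step 2 (isothermal): W = P₁V₁ ln(V₂/V₁) = (4043) ln(4.29/13.3) = -4575 J.
W_total = -4894 − 4575 = -9469 J.

W_total ≈ -9.47 kJ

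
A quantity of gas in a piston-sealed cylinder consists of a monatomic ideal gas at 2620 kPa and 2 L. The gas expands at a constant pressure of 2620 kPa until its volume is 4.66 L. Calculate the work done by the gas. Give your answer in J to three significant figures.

W ≈ 6970 J

Isobaric: W = P ΔV.
W = (2620 kPa)(4.66 − 2 L) = (2620)(2.66) = 6969 J.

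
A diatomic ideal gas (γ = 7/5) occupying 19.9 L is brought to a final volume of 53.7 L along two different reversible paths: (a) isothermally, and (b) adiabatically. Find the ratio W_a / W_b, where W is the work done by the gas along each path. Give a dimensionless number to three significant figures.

W_a / W_b ≈ 1.21

Path (a) isothermal: W = P₁V₁ ln(V₂/V₁) → W_a/(P₁V₁) = 0.9927.
Path (b) adiabatic: W = P₁V₁(1 − (V₁/V₂)^(γ−1))/(γ−1) → W_b/(P₁V₁) = 0.8193.
W_a / W_b = 0.9927 / 0.8193 = 1.212.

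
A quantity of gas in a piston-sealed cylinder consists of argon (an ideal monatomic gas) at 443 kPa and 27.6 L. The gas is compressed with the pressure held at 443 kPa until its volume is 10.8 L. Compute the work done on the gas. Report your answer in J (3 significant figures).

W ≈ 7440 J

Isobaric: W = P ΔV.
W = (443 kPa)(10.8 − 27.6 L) = (443)(-16.8) = -7442 J.
Work on gas = −W_by = 7442 J.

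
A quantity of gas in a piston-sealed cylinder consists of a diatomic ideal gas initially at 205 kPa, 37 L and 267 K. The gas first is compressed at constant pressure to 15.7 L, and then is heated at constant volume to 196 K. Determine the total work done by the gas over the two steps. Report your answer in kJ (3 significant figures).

Step 1 (isobaric): W = PΔV = (205 kPa)(15.7 − 37 L) = -4366 J.
Step 2 (isochoric): W = 0 (constant volume).
W_total = -4366 + 0 = -4366 J.

W_total ≈ -4.37 kJ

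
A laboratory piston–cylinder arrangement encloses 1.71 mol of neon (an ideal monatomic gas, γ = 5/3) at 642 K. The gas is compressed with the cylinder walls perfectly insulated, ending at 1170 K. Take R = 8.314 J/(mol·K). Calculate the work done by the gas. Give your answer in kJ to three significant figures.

W ≈ -11.3 kJ

Adiabatic ⇒ Q = 0, so W_by = −ΔU = nCᵥ(T₁ − T₂).
Cᵥ = 3R/2 = 12.47 J/(mol·K).
W = (1.71)(12.47)(642 − 1170) = -11260 J.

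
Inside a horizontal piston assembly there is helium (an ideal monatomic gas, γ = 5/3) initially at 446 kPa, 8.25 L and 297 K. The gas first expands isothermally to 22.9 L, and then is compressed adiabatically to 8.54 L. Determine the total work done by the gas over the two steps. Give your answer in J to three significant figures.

W_total ≈ -1380 J

Step 1 (isothermal): W = P₁V₁ ln(V₂/V₁) = (3680) ln(22.9/8.25) = 3756 J.
After step 1: P = 160.7 kPa, V = 22.9 L, T = 297 K.
Step 2 (adiabatic): W = (P₁V₁ − P₂V₂)/(γ−1) = (3680 − 7102)/0.667 = -5134 J.
W_total = 3756 − 5134 = -1377 J.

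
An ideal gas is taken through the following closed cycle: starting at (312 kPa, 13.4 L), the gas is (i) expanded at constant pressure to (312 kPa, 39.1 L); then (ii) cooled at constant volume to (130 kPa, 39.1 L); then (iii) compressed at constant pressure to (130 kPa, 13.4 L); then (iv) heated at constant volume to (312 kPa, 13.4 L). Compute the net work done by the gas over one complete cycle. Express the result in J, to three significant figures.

W_net ≈ 4680 J

Constant-volume legs do no work.
W(i) = (312)(39.1 − 13.4) = 8018 J; W(iii) = (130)(13.4 − 39.1) = -3341 J.
W_net = 8018 − 3341 = 4677 J (the clockwise enclosed area).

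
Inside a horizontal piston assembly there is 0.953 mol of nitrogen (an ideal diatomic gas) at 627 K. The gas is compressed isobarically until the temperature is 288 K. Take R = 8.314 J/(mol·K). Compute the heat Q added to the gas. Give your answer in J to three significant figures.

Isobaric: W = nRΔT = (0.953)(8.314)(-339) = -2686 J.
ΔU = nCᵥΔT with Cᵥ = 5R/2: ΔU = (0.953)(20.79)(-339) = -6715 J.
Q = ΔU + W = -6715 − 2686 = -9401 J.

Q ≈ -9400 J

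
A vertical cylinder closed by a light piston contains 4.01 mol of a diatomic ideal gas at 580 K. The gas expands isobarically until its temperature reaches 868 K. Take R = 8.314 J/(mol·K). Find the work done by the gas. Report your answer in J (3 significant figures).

W ≈ 9600 J

Isobaric: W = P ΔV = nR ΔT.
W = (4.01)(8.314)(868 − 580) = 9602 J.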